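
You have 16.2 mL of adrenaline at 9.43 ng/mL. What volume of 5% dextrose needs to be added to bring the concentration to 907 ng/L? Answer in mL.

907 ng/L = 0.907 ng/mL.
V₂ = C₁V₁/C₂ = 9.43 × 16.2 / 0.907 = 168 mL.
Diluent to add = V₂ − V₁ = 168 − 16.2 = 152 mL.

152 mL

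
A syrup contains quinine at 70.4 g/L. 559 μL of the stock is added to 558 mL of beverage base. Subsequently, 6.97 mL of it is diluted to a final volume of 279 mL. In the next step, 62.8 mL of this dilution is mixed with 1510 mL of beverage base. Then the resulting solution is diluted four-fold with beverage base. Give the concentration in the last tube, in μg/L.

Overall dilution factor = 999.2 × 40.03 × 25.04 × 4 = 4.01 × 10⁶.
70.4 g/L / 4.01 × 10⁶ = 1.76 × 10⁻⁵ g/L = 17.6 μg/L.

17.6 μg/L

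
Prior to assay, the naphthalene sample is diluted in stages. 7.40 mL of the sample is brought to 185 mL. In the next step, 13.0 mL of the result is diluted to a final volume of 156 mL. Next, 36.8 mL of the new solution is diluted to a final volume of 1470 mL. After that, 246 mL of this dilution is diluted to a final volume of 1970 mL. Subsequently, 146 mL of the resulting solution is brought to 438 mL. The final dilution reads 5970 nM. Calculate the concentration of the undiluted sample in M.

1.72 M

Overall dilution factor = 25 × 12 × 39.95 × 8.008 × 3 = 2.88 × 10⁵.
Original = 5970 nM × 2.88 × 10⁵ = 1.72 × 10⁹ nM = 1.72 M.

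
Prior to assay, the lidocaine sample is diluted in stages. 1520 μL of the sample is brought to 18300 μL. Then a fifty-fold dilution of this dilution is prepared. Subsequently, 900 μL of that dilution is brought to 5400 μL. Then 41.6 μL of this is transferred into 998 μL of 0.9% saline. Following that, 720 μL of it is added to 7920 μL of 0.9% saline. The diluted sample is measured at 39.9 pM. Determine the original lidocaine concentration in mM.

Overall dilution factor = 12.04 × 50 × 6 × 24.99 × 12 = 1.08 × 10⁶.
Original = 39.9 pM × 1.08 × 10⁶ = 4.32 × 10⁷ pM = 0.0432 mM.

0.0432 mM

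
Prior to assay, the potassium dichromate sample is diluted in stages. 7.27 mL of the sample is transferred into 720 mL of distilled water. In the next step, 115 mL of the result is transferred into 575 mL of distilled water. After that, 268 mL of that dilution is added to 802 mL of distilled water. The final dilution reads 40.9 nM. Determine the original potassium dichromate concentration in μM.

Overall dilution factor = 100.0 × 6 × 3.993 = 2396.
Original = 40.9 nM × 2396 = 9.80 × 10⁴ nM = 98.0 μM.

98.0 μM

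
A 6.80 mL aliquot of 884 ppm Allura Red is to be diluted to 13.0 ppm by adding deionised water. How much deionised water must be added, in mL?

V₂ = C₁V₁/C₂ = 884 × 6.80 / 13.0 = 462 mL.
Diluent to add = V₂ − V₁ = 462 − 6.80 = 456 mL.

456 mL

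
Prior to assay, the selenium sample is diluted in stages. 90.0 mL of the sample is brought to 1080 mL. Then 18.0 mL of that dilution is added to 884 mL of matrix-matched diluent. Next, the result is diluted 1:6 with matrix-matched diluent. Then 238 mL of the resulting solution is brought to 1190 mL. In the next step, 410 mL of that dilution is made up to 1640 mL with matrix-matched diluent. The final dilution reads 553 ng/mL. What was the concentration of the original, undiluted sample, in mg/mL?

39.9 mg/mL

Overall dilution factor = 12 × 50.11 × 6 × 5 × 4 = 7.22 × 10⁴.
Original = 553 ng/mL × 7.22 × 10⁴ = 3.99 × 10⁷ ng/mL = 39.9 mg/mL.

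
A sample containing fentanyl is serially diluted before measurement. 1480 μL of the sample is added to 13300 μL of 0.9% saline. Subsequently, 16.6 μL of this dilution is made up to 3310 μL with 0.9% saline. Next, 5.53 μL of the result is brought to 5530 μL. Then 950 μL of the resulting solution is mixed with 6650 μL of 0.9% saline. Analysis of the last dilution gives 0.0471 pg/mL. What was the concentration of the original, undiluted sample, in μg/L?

Overall dilution factor = 9.986 × 199.4 × 1000 × 8 = 1.59 × 10⁷.
Original = 0.0471 pg/mL × 1.59 × 10⁷ = 7.50 × 10⁵ pg/mL = 750 μg/L.

750 μg/L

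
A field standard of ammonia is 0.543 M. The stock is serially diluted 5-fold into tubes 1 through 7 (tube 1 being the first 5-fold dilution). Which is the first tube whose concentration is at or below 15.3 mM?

tube 3

Tube n has concentration 0.543 M / 5ⁿ.
Need 5ⁿ ≥ 0.543 M / 15.3 mM = 35.5, so n ≥ 2.22.
First such tube: n = 3.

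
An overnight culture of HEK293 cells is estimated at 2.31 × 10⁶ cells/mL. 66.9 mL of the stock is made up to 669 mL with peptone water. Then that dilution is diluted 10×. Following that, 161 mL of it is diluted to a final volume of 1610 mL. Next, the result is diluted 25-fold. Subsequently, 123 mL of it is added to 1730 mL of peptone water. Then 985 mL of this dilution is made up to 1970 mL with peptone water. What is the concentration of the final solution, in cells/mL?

3.07 cells/mL

Overall dilution factor = 10 × 10 × 10 × 25 × 15.07 × 2 = 7.53 × 10⁵.
2.31 × 10⁶ cells/mL / 7.53 × 10⁵ = 3.07 cells/mL.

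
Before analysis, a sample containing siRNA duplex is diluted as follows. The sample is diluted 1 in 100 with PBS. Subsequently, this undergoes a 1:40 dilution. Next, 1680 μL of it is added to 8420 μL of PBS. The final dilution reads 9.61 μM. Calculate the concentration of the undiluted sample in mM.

Overall dilution factor = 100 × 40 × 6.012 = 2.40 × 10⁴.
Original = 9.61 μM × 2.40 × 10⁴ = 2.31 × 10⁵ μM = 231 mM.

231 mM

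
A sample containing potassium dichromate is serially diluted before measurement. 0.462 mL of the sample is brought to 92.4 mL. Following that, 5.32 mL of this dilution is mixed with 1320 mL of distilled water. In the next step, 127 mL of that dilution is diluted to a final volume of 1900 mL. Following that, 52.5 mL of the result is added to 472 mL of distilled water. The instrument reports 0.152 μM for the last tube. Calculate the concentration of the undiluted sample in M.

Overall dilution factor = 200 × 249.1 × 14.96 × 9.990 = 7.45 × 10⁶.
Original = 0.152 μM × 7.45 × 10⁶ = 1.13 × 10⁶ μM = 1.13 M.

1.13 M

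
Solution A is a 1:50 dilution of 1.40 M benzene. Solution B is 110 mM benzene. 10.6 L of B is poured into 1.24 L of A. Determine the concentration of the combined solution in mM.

C_A = 1.40 M / 50 = 0.0280 M.
C_B = 110 mM = 0.110 M.
C_mix = (C_A·V_A + C_B·V_B)/(V_A + V_B) = (0.0280×1.24 + 0.110×10.6) / 11.84 = 0.101 M = 101 mM.

101 mM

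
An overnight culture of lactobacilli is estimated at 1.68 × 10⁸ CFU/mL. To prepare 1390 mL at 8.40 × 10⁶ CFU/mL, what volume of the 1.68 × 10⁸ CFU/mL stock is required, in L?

V₁ = C₂V₂/C₁ = 8.40 × 10⁶ × 1390 / 1.68 × 10⁸ = 69.5 mL = 0.0695 L.

0.0695 L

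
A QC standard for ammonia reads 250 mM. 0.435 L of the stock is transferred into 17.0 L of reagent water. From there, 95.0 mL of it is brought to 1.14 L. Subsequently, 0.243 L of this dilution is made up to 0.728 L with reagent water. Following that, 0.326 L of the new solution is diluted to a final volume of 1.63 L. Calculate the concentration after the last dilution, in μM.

Overall dilution factor = 40.08 × 12 × 2.996 × 5 = 7205.
250 mM / 7205 = 0.0347 mM = 34.7 μM.

34.7 μM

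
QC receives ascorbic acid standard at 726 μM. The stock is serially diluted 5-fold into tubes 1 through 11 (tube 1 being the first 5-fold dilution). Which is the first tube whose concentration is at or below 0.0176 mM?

Tube n has concentration 726 μM / 5ⁿ.
Need 5ⁿ ≥ 726 μM / 0.0176 mM = 41.2, so n ≥ 2.31.
First such tube: n = 3.

tube 3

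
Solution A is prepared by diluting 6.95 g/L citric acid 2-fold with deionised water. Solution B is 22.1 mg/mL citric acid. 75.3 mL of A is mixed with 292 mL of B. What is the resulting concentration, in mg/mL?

18.3 mg/mL

C_A = 6.95 g/L / 2 = 3.48 g/L.
C_B = 22.1 mg/mL = 22.1 g/L.
C_mix = (C_A·V_A + C_B·V_B)/(V_A + V_B) = (3.48×75.3 + 22.1×292) / 367.3 = 18.3 g/L = 18.3 mg/mL.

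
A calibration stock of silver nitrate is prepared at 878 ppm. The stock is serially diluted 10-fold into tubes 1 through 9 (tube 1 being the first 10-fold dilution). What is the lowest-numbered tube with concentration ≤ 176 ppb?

Tube n has concentration 878 ppm / 10ⁿ.
Need 10ⁿ ≥ 878 ppm / 176 ppb = 4989, so n ≥ 3.70.
First such tube: n = 4.

tube 4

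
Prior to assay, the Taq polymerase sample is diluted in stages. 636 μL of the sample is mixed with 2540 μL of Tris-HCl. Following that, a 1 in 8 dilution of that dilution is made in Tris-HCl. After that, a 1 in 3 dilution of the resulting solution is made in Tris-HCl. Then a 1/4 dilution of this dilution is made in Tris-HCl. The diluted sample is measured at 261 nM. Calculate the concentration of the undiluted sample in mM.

Overall dilution factor = 4.994 × 8 × 3 × 4 = 479.
Original = 261 nM × 479 = 1.25 × 10⁵ nM = 0.125 mM.

0.125 mM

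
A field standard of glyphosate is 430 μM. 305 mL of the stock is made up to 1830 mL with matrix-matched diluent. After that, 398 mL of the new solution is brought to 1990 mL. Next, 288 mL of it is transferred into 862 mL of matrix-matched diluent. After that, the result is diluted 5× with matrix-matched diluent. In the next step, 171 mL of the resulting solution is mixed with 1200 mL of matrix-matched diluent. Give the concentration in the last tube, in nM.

Overall dilution factor = 6 × 5 × 3.993 × 5 × 8.018 = 4802.
430 μM / 4802 = 0.0895 μM = 89.5 nM.

89.5 nM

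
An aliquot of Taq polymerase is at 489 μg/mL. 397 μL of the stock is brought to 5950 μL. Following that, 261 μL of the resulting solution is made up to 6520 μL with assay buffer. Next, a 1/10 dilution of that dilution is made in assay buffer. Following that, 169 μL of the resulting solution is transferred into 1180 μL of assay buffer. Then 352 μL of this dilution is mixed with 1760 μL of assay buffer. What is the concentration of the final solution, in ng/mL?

2.73 ng/mL

Overall dilution factor = 14.99 × 24.98 × 10 × 7.982 × 6 = 1.79 × 10⁵.
489 μg/mL / 1.79 × 10⁵ = 2.73 × 10⁻³ μg/mL = 2.73 ng/mL.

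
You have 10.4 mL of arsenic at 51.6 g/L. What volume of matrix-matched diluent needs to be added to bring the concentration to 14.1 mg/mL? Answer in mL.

27.7 mL

14.1 mg/mL = 14.1 g/L.
V₂ = C₁V₁/C₂ = 51.6 × 10.4 / 14.1 = 38.1 mL.
Diluent to add = V₂ − V₁ = 38.1 − 10.4 = 27.7 mL.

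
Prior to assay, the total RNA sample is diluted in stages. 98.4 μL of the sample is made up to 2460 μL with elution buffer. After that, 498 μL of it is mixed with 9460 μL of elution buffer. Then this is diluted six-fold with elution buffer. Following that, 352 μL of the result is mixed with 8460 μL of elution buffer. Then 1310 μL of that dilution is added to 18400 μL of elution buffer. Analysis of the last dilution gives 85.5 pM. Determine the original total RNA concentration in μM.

96.6 μM

Overall dilution factor = 25 × 20.00 × 6 × 25.03 × 15.05 = 1.13 × 10⁶.
Original = 85.5 pM × 1.13 × 10⁶ = 9.66 × 10⁷ pM = 96.6 μM.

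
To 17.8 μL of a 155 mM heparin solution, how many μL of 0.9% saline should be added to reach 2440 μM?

2440 μM = 2.44 mM.
V₂ = C₁V₁/C₂ = 155 × 17.8 / 2.44 = 1131 μL.
Diluent to add = V₂ − V₁ = 1131 − 17.8 = 1110 μL.

1110 μL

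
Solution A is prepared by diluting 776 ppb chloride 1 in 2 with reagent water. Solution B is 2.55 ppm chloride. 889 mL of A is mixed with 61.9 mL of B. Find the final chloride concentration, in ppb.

529 ppb

C_A = 776 ppb / 2 = 388 ppb.
C_B = 2.55 ppm = 2550 ppb.
C_mix = (C_A·V_A + C_B·V_B)/(V_A + V_B) = (388×889 + 2550×61.9) / 950.9 = 529 ppb.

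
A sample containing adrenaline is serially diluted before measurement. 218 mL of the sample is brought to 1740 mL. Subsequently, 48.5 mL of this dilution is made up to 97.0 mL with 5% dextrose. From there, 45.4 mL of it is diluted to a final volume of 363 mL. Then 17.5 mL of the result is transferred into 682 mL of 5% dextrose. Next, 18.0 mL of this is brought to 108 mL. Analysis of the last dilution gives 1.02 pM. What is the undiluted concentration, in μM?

0.0312 μM

Overall dilution factor = 7.982 × 2 × 7.996 × 39.97 × 6 = 3.06 × 10⁴.
Original = 1.02 pM × 3.06 × 10⁴ = 3.12 × 10⁴ pM = 0.0312 μM.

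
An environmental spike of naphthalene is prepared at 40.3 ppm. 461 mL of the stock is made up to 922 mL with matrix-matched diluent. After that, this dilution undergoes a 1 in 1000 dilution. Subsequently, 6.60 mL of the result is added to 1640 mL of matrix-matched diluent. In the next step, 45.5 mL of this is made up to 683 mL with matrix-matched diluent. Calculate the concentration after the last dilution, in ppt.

Overall dilution factor = 2 × 1000 × 249.5 × 15.01 = 7.49 × 10⁶.
40.3 ppm / 7.49 × 10⁶ = 5.38 × 10⁻⁶ ppm = 5.38 ppt.

5.38 ppt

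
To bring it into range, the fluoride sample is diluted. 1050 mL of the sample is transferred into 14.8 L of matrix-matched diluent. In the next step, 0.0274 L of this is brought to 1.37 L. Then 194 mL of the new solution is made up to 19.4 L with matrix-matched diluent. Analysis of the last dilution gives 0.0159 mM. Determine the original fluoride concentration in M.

1.20 M

Overall dilution factor = 15.10 × 50 × 100 = 7.55 × 10⁴.
Original = 0.0159 mM × 7.55 × 10⁴ = 1200 mM = 1.20 M.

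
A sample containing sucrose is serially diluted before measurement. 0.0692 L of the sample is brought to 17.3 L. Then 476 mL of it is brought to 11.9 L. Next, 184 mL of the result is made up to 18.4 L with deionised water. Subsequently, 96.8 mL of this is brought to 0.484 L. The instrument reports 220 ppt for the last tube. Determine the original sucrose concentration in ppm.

688 ppm

Overall dilution factor = 250 × 25 × 100 × 5 = 3.13 × 10⁶.
Original = 220 ppt × 3.13 × 10⁶ = 6.88 × 10⁸ ppt = 688 ppm.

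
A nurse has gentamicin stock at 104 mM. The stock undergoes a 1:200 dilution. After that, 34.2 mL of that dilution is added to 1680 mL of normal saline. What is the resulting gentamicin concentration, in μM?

Overall dilution factor = 200 × 50.12 = 1.00 × 10⁴.
104 mM / 1.00 × 10⁴ = 0.0104 mM = 10.4 μM.

10.4 μM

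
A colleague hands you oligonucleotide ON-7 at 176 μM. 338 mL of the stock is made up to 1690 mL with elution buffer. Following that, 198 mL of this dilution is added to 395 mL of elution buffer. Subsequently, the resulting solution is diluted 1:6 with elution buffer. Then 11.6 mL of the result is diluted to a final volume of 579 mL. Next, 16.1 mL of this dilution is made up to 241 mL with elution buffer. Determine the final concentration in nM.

Overall dilution factor = 5 × 2.995 × 6 × 49.91 × 14.97 = 6.71 × 10⁴.
176 μM / 6.71 × 10⁴ = 2.62 × 10⁻³ μM = 2.62 nM.

2.62 nM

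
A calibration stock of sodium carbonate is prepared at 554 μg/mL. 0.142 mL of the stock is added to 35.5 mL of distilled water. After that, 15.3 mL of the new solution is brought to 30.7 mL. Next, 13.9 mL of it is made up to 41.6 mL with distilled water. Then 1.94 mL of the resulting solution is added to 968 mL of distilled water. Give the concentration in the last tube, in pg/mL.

Overall dilution factor = 251 × 2.007 × 2.993 × 500.0 = 7.54 × 10⁵.
554 μg/mL / 7.54 × 10⁵ = 7.35 × 10⁻⁴ μg/mL = 735 pg/mL.

735 pg/mL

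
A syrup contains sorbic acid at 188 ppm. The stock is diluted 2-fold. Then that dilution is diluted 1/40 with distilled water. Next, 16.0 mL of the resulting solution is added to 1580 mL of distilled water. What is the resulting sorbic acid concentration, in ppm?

Overall dilution factor = 2 × 40 × 99.75 = 7980.
188 ppm / 7980 = 0.0236 ppm.

0.0236 ppm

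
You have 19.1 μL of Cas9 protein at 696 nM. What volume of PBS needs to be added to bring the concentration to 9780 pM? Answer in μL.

9780 pM = 9.78 nM.
V₂ = C₁V₁/C₂ = 696 × 19.1 / 9.78 = 1359 μL.
Diluent to add = V₂ − V₁ = 1359 − 19.1 = 1340 μL.

1340 μL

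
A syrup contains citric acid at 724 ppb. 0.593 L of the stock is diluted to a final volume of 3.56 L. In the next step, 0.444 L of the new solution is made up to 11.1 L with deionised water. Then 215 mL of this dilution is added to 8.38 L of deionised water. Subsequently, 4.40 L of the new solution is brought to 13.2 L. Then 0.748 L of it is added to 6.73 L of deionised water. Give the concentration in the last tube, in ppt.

Overall dilution factor = 6.003 × 25 × 39.98 × 3 × 9.997 = 1.80 × 10⁵.
724 ppb / 1.80 × 10⁵ = 4.02 × 10⁻³ ppb = 4.02 ppt.

4.02 ppt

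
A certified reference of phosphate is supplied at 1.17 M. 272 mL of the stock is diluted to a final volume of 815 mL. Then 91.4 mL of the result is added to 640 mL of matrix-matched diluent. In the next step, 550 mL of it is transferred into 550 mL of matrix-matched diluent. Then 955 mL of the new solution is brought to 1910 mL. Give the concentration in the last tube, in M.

Overall dilution factor = 2.996 × 8.002 × 2 × 2 = 95.9.
1.17 M / 95.9 = 0.0122 M.

0.0122 M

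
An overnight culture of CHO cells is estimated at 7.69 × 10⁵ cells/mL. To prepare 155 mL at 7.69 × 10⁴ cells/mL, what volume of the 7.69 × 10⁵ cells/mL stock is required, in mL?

V₁ = C₂V₂/C₁ = 7.69 × 10⁴ × 155 / 7.69 × 10⁵ = 15.5 mL.

15.5 mL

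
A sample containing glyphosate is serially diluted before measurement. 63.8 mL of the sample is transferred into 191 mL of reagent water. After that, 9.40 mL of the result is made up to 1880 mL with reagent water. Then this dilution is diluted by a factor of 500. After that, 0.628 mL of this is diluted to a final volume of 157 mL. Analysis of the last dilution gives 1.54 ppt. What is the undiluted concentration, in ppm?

154 ppm

Overall dilution factor = 3.994 × 200 × 500 × 250 = 9.98 × 10⁷.
Original = 1.54 ppt × 9.98 × 10⁷ = 1.54 × 10⁸ ppt = 154 ppm.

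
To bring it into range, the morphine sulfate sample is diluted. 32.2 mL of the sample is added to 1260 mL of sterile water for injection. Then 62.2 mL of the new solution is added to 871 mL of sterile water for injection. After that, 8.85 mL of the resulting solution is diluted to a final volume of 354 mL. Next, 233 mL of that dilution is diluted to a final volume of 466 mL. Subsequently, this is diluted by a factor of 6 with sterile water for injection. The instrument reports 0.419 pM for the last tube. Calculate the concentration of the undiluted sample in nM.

Overall dilution factor = 40.13 × 15.00 × 40 × 2 × 6 = 2.89 × 10⁵.
Original = 0.419 pM × 2.89 × 10⁵ = 1.21 × 10⁵ pM = 121 nM.

121 nM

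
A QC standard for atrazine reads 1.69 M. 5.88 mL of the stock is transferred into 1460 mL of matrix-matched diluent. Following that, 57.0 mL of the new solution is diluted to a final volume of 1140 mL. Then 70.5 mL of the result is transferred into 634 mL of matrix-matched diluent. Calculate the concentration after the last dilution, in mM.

0.0339 mM

Overall dilution factor = 249.3 × 20 × 9.993 = 4.98 × 10⁴.
1.69 M / 4.98 × 10⁴ = 3.39 × 10⁻⁵ M = 0.0339 mM.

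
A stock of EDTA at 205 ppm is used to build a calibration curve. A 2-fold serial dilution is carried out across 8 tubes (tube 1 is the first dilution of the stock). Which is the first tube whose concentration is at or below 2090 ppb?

Tube n has concentration 205 ppm / 2ⁿ.
Need 2ⁿ ≥ 205 ppm / 2090 ppb = 98.1, so n ≥ 6.62.
First such tube: n = 7.

tube 7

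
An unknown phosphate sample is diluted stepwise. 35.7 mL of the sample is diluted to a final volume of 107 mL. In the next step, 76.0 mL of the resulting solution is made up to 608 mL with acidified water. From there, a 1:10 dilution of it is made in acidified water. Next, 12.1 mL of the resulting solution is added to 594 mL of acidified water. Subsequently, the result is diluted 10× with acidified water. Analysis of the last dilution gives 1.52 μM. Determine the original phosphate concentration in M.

0.183 M

Overall dilution factor = 2.997 × 8 × 10 × 50.09 × 10 = 1.20 × 10⁵.
Original = 1.52 μM × 1.20 × 10⁵ = 1.83 × 10⁵ μM = 0.183 M.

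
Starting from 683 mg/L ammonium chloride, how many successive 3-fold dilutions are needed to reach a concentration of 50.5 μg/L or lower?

9

Need 3ⁿ ≥ 1.35 × 10⁴, so n ≥ log(1.35 × 10⁴)/log(3) = 8.66.
Minimum whole steps: n = 9.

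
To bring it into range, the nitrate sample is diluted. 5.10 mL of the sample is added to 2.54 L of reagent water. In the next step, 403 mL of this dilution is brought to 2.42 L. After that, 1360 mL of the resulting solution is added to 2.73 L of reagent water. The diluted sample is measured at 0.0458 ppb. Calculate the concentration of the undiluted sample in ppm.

Overall dilution factor = 499.0 × 6.005 × 3.007 = 9012.
Original = 0.0458 ppb × 9012 = 413 ppb = 0.413 ppm.

0.413 ppm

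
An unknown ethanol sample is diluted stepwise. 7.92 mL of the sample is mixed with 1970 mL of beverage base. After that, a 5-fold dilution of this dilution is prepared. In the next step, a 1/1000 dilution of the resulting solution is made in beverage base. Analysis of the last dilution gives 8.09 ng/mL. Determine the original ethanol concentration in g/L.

Overall dilution factor = 249.7 × 5 × 1000 = 1.25 × 10⁶.
Original = 8.09 ng/mL × 1.25 × 10⁶ = 1.01 × 10⁷ ng/mL = 10.1 g/L.

10.1 g/L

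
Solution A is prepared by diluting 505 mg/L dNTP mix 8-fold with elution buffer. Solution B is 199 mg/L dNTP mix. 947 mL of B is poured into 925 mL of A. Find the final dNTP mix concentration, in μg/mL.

132 μg/mL

C_A = 505 mg/L / 8 = 63.1 mg/L.
C_mix = (C_A·V_A + C_B·V_B)/(V_A + V_B) = (63.1×925 + 199×947) / 1872 = 132 mg/L = 132 μg/mL.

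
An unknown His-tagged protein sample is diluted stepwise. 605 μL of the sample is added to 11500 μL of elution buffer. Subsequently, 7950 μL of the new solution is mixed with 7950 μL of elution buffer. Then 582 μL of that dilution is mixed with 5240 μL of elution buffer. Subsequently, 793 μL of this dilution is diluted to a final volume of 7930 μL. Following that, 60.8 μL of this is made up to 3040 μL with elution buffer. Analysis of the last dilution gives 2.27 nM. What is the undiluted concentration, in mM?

Overall dilution factor = 20.01 × 2 × 10.00 × 10 × 50 = 2.00 × 10⁵.
Original = 2.27 nM × 2.00 × 10⁵ = 4.54 × 10⁵ nM = 0.454 mM.

0.454 mM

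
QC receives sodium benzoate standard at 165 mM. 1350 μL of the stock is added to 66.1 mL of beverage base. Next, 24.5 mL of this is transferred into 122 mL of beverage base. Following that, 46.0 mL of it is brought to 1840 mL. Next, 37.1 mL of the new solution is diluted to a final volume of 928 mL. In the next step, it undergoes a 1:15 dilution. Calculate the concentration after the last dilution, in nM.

Overall dilution factor = 49.96 × 5.980 × 40 × 25.01 × 15 = 4.48 × 10⁶.
165 mM / 4.48 × 10⁶ = 3.68 × 10⁻⁵ mM = 36.8 nM.

36.8 nM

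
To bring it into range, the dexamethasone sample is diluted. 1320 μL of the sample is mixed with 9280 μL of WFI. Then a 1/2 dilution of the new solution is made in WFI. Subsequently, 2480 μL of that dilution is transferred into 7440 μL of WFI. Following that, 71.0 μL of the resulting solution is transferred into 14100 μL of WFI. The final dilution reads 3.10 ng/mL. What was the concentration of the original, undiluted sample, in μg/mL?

39.7 μg/mL

Overall dilution factor = 8.030 × 2 × 4 × 199.6 = 1.28 × 10⁴.
Original = 3.10 ng/mL × 1.28 × 10⁴ = 3.97 × 10⁴ ng/mL = 39.7 μg/mL.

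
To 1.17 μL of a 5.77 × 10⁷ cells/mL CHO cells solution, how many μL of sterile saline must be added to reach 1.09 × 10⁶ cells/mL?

60.8 μL

V₂ = C₁V₁/C₂ = 5.77 × 10⁷ × 1.17 / 1.09 × 10⁶ = 61.9 μL.
Diluent to add = V₂ − V₁ = 61.9 − 1.17 = 60.8 μL.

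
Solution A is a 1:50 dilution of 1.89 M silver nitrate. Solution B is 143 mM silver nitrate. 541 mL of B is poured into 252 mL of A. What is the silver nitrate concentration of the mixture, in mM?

C_A = 1.89 M / 50 = 0.0378 M.
C_B = 143 mM = 0.143 M.
C_mix = (C_A·V_A + C_B·V_B)/(V_A + V_B) = (0.0378×252 + 0.143×541) / 793.0 = 0.110 M = 110 mM.

110 mM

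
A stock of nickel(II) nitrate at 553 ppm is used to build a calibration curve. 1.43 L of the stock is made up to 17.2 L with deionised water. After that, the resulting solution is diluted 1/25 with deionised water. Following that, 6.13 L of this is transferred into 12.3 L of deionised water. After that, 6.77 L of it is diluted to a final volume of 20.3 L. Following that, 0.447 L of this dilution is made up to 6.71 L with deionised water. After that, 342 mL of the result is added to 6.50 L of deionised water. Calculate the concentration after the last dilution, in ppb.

0.679 ppb

Overall dilution factor = 12.03 × 25 × 3.007 × 2.999 × 15.01 × 20.01 = 8.14 × 10⁵.
553 ppm / 8.14 × 10⁵ = 6.79 × 10⁻⁴ ppm = 0.679 ppb.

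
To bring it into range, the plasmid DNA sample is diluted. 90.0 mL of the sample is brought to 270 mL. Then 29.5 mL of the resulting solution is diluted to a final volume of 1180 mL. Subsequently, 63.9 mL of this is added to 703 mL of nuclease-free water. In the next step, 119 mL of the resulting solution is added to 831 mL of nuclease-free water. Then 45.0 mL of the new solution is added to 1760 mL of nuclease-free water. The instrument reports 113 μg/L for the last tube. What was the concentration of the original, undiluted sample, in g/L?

Overall dilution factor = 3 × 40 × 12.00 × 7.983 × 40.11 = 4.61 × 10⁵.
Original = 113 μg/L × 4.61 × 10⁵ = 5.21 × 10⁷ μg/L = 52.1 g/L.

52.1 g/L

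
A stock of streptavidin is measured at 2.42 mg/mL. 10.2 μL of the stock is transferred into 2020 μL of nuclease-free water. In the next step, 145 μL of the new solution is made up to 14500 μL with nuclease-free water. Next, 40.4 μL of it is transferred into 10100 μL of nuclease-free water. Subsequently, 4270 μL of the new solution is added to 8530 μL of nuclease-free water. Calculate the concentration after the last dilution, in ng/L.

162 ng/L

Overall dilution factor = 199.0 × 100 × 251 × 2.998 = 1.50 × 10⁷.
2.42 mg/mL / 1.50 × 10⁷ = 1.62 × 10⁻⁷ mg/mL = 162 ng/L.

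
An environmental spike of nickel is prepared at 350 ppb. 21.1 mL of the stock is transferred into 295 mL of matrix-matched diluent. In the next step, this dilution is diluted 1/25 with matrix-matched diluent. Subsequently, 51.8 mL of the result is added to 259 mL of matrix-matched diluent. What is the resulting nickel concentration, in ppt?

Overall dilution factor = 14.98 × 25 × 6 = 2247.
350 ppb / 2247 = 0.156 ppb = 156 ppt.

156 ppt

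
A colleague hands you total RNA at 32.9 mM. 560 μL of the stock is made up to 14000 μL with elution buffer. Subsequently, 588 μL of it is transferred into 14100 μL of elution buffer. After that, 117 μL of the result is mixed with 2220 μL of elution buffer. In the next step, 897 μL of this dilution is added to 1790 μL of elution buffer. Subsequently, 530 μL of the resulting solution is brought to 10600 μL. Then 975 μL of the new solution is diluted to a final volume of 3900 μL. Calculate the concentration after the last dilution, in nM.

11.0 nM

Overall dilution factor = 25 × 24.98 × 19.97 × 2.996 × 20 × 4 = 2.99 × 10⁶.
32.9 mM / 2.99 × 10⁶ = 1.10 × 10⁻⁵ mM = 11.0 nM.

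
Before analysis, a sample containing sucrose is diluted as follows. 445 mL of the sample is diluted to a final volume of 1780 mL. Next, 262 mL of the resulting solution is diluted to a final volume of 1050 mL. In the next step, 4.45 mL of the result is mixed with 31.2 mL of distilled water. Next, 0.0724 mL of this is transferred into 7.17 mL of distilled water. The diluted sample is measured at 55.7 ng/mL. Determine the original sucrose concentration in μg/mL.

716 μg/mL

Overall dilution factor = 4 × 4.008 × 8.011 × 100.0 = 1.28 × 10⁴.
Original = 55.7 ng/mL × 1.28 × 10⁴ = 7.16 × 10⁵ ng/mL = 716 μg/mL.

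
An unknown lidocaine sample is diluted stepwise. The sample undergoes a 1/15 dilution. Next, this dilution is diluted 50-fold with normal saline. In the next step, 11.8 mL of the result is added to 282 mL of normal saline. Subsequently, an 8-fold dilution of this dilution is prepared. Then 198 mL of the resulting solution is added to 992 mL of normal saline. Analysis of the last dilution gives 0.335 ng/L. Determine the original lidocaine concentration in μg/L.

Overall dilution factor = 15 × 50 × 24.90 × 8 × 6.010 = 8.98 × 10⁵.
Original = 0.335 ng/L × 8.98 × 10⁵ = 3.01 × 10⁵ ng/L = 301 μg/L.

301 μg/L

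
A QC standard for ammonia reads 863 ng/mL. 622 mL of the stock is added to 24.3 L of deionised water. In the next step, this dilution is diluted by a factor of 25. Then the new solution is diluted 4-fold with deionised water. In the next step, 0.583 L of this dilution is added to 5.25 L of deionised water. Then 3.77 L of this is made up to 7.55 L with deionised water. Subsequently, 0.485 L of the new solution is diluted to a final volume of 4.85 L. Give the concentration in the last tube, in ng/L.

Overall dilution factor = 40.07 × 25 × 4 × 10.01 × 2.003 × 10 = 8.03 × 10⁵.
863 ng/mL / 8.03 × 10⁵ = 1.07 × 10⁻³ ng/mL = 1.07 ng/L.

1.07 ng/L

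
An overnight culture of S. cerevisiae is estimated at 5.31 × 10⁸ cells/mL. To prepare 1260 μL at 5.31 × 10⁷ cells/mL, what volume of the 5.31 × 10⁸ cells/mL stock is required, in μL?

V₁ = C₂V₂/C₁ = 5.31 × 10⁷ × 1260 / 5.31 × 10⁸ = 126 μL.

126 μL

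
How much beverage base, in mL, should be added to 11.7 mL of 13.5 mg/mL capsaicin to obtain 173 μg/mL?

901 mL

173 μg/mL = 0.173 mg/mL.
V₂ = C₁V₁/C₂ = 13.5 × 11.7 / 0.173 = 913 mL.
Diluent to add = V₂ − V₁ = 913 − 11.7 = 901 mL.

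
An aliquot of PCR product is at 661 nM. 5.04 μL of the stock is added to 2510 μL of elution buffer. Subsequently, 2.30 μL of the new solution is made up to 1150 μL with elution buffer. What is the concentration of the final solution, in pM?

2.65 pM

Overall dilution factor = 499.0 × 500 = 2.50 × 10⁵.
661 nM / 2.50 × 10⁵ = 2.65 × 10⁻³ nM = 2.65 pM.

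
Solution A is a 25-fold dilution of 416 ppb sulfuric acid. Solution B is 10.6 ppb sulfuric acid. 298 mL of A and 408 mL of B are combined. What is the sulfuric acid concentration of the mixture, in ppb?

C_A = 416 ppb / 25 = 16.6 ppb.
C_mix = (C_A·V_A + C_B·V_B)/(V_A + V_B) = (16.6×298 + 10.6×408) / 706.0 = 13.1 ppb.

13.1 ppb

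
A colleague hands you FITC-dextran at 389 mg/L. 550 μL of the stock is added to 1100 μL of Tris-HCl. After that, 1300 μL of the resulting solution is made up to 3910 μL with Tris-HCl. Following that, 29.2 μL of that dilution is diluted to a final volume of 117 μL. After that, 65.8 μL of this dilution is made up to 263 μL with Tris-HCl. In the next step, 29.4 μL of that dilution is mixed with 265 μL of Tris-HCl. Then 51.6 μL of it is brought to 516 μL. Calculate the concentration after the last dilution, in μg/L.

26.9 μg/L

Overall dilution factor = 3 × 3.008 × 4.007 × 3.997 × 10.01 × 10 = 1.45 × 10⁴.
389 mg/L / 1.45 × 10⁴ = 0.0269 mg/L = 26.9 μg/L.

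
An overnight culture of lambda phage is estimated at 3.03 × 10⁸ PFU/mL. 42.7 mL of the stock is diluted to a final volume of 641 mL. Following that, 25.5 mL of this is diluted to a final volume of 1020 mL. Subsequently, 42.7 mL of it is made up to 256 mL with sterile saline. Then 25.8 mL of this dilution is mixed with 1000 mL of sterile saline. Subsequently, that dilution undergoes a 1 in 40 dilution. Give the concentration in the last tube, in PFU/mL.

52.9 PFU/mL

Overall dilution factor = 15.01 × 40 × 5.995 × 39.76 × 40 = 5.73 × 10⁶.
3.03 × 10⁸ PFU/mL / 5.73 × 10⁶ = 52.9 PFU/mL.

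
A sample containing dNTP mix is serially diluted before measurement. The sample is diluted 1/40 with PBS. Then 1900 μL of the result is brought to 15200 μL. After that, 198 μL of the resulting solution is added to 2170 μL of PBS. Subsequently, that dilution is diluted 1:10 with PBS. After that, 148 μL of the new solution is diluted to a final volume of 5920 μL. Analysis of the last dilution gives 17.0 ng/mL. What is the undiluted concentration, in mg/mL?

26.0 mg/mL

Overall dilution factor = 40 × 8 × 11.96 × 10 × 40 = 1.53 × 10⁶.
Original = 17.0 ng/mL × 1.53 × 10⁶ = 2.60 × 10⁷ ng/mL = 26.0 mg/mL.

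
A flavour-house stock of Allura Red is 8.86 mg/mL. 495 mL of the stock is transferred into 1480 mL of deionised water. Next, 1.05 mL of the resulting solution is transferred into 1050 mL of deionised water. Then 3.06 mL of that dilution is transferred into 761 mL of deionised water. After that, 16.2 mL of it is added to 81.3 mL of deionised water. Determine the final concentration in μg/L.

Overall dilution factor = 3.990 × 1001 × 249.7 × 6.019 = 6.00 × 10⁶.
8.86 mg/mL / 6.00 × 10⁶ = 1.48 × 10⁻⁶ mg/mL = 1.48 μg/L.

1.48 μg/L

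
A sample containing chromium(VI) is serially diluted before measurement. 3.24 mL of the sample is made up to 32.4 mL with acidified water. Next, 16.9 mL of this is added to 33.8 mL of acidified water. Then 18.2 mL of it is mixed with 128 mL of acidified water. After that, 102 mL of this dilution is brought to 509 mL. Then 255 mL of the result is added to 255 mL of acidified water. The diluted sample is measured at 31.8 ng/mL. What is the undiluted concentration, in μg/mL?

76.5 μg/mL

Overall dilution factor = 10 × 3 × 8.033 × 4.990 × 2 = 2405.
Original = 31.8 ng/mL × 2405 = 7.65 × 10⁴ ng/mL = 76.5 μg/mL.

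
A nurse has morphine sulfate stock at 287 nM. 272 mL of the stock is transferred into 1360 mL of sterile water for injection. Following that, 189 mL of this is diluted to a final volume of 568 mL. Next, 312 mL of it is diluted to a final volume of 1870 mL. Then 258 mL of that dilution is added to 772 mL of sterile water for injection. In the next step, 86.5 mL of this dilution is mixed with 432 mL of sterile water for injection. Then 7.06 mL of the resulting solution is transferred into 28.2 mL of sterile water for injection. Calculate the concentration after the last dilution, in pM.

22.2 pM

Overall dilution factor = 6 × 3.005 × 5.994 × 3.992 × 5.994 × 4.994 = 1.29 × 10⁴.
287 nM / 1.29 × 10⁴ = 0.0222 nM = 22.2 pM.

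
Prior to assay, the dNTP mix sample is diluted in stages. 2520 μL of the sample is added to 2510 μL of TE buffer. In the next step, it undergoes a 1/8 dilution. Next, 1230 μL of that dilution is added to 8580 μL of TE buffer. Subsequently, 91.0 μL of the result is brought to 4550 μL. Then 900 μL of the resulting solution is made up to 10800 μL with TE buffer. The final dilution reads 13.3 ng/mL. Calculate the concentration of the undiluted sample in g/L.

Overall dilution factor = 1.996 × 8 × 7.976 × 50 × 12 = 7.64 × 10⁴.
Original = 13.3 ng/mL × 7.64 × 10⁴ = 1.02 × 10⁶ ng/mL = 1.02 g/L.

1.02 g/L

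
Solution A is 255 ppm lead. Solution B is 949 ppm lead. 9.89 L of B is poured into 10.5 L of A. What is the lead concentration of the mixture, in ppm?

592 ppm

C_mix = (C_A·V_A + C_B·V_B)/(V_A + V_B) = (255×10.5 + 949×9.89) / 20.39 = 592 ppm.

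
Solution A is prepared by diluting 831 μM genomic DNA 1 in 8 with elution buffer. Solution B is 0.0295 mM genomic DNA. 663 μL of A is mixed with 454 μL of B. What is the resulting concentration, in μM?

C_A = 831 μM / 8 = 104 μM.
C_B = 0.0295 mM = 29.5 μM.
C_mix = (C_A·V_A + C_B·V_B)/(V_A + V_B) = (104×663 + 29.5×454) / 1117 = 73.6 μM.

73.6 μM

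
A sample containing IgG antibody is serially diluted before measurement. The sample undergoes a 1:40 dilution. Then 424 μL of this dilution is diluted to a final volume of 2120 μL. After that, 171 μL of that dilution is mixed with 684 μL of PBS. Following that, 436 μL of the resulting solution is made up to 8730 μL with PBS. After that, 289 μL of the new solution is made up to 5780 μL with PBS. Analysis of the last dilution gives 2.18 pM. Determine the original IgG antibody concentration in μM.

0.873 μM

Overall dilution factor = 40 × 5 × 5 × 20.02 × 20 = 4.00 × 10⁵.
Original = 2.18 pM × 4.00 × 10⁵ = 8.73 × 10⁵ pM = 0.873 μM.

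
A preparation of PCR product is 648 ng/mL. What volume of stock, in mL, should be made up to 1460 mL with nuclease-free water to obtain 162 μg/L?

162 μg/L = 162 ng/mL.
V₁ = C₂V₂/C₁ = 162 × 1460 / 648 = 365 mL.

365 mL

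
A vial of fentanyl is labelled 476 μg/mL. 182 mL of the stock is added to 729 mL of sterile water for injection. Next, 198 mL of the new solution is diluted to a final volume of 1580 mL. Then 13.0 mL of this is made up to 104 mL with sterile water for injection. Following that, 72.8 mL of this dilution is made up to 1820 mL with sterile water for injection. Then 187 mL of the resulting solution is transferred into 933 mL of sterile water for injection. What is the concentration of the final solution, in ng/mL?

Overall dilution factor = 5.005 × 7.980 × 8 × 25 × 5.989 = 4.78 × 10⁴.
476 μg/mL / 4.78 × 10⁴ = 9.95 × 10⁻³ μg/mL = 9.95 ng/mL.

9.95 ng/mL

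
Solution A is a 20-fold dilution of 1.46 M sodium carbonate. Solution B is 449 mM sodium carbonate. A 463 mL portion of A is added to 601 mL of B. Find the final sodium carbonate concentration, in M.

0.285 M

C_A = 1.46 M / 20 = 0.0730 M.
C_B = 449 mM = 0.449 M.
C_mix = (C_A·V_A + C_B·V_B)/(V_A + V_B) = (0.0730×463 + 0.449×601) / 1064 = 0.285 M.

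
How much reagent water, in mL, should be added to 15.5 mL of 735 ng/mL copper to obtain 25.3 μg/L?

435 mL

25.3 μg/L = 25.3 ng/mL.
V₂ = C₁V₁/C₂ = 735 × 15.5 / 25.3 = 450 mL.
Diluent to add = V₂ − V₁ = 450 − 15.5 = 435 mL.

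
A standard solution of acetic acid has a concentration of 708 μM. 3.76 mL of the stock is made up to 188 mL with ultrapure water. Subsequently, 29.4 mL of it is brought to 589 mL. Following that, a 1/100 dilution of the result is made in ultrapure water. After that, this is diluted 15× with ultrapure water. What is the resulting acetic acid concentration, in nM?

Overall dilution factor = 50 × 20.03 × 100 × 15 = 1.50 × 10⁶.
708 μM / 1.50 × 10⁶ = 4.71 × 10⁻⁴ μM = 0.471 nM.

0.471 nM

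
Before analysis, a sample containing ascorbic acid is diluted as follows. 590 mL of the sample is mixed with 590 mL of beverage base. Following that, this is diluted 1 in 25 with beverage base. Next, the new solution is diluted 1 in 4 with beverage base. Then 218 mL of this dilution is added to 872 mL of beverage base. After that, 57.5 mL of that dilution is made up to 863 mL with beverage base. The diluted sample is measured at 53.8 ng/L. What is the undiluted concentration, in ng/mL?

807 ng/mL

Overall dilution factor = 2 × 25 × 4 × 5 × 15.01 = 1.50 × 10⁴.
Original = 53.8 ng/L × 1.50 × 10⁴ = 8.07 × 10⁵ ng/L = 807 ng/mL.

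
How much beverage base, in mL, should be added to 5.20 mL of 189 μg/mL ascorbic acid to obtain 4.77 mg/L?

201 mL

4.77 mg/L = 4.77 μg/mL.
V₂ = C₁V₁/C₂ = 189 × 5.20 / 4.77 = 206 mL.
Diluent to add = V₂ − V₁ = 206 − 5.20 = 201 mL.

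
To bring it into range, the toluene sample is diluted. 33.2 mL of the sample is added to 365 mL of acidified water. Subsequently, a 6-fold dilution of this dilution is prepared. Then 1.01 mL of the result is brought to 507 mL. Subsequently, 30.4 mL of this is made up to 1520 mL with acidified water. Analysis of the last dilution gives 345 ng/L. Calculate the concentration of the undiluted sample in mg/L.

Overall dilution factor = 11.99 × 6 × 502.0 × 50 = 1.81 × 10⁶.
Original = 345 ng/L × 1.81 × 10⁶ = 6.23 × 10⁸ ng/L = 623 mg/L.

623 mg/L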